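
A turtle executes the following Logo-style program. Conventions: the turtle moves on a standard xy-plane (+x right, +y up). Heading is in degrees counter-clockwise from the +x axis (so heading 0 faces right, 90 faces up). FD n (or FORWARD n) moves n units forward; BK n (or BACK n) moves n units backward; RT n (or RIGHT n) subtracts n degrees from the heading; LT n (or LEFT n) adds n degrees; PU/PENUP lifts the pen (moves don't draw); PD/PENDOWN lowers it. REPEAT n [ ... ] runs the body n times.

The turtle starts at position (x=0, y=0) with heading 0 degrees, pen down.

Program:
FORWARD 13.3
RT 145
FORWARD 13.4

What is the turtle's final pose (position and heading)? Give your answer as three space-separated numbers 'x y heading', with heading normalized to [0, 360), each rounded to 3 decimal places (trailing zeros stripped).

Executing turtle program step by step:
Start: pos=(0,0), heading=0, pen down
FD 13.3: (0,0) -> (13.3,0) [heading=0, draw]
RT 145: heading 0 -> 215
FD 13.4: (13.3,0) -> (2.323,-7.686) [heading=215, draw]
Final: pos=(2.323,-7.686), heading=215, 2 segment(s) drawn

Answer: 2.323 -7.686 215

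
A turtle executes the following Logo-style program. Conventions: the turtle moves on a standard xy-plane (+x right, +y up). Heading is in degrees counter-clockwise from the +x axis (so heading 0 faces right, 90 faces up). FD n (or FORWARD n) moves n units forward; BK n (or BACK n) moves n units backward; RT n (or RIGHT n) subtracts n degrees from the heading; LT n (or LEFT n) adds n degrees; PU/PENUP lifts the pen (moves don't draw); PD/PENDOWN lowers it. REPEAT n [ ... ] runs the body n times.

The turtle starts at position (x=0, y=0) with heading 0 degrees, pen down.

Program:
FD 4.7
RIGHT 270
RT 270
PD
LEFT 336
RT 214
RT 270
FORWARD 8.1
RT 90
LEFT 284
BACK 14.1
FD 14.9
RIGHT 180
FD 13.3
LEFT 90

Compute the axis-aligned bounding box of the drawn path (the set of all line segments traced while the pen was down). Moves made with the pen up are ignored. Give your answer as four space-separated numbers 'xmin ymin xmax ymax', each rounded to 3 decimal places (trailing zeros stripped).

Answer: 0 0 21.364 14.435

Derivation:
Executing turtle program step by step:
Start: pos=(0,0), heading=0, pen down
FD 4.7: (0,0) -> (4.7,0) [heading=0, draw]
RT 270: heading 0 -> 90
RT 270: heading 90 -> 180
PD: pen down
LT 336: heading 180 -> 156
RT 214: heading 156 -> 302
RT 270: heading 302 -> 32
FD 8.1: (4.7,0) -> (11.569,4.292) [heading=32, draw]
RT 90: heading 32 -> 302
LT 284: heading 302 -> 226
BK 14.1: (11.569,4.292) -> (21.364,14.435) [heading=226, draw]
FD 14.9: (21.364,14.435) -> (11.013,3.717) [heading=226, draw]
RT 180: heading 226 -> 46
FD 13.3: (11.013,3.717) -> (20.252,13.284) [heading=46, draw]
LT 90: heading 46 -> 136
Final: pos=(20.252,13.284), heading=136, 5 segment(s) drawn

Segment endpoints: x in {0, 4.7, 11.013, 11.569, 20.252, 21.364}, y in {0, 3.717, 4.292, 13.284, 14.435}
xmin=0, ymin=0, xmax=21.364, ymax=14.435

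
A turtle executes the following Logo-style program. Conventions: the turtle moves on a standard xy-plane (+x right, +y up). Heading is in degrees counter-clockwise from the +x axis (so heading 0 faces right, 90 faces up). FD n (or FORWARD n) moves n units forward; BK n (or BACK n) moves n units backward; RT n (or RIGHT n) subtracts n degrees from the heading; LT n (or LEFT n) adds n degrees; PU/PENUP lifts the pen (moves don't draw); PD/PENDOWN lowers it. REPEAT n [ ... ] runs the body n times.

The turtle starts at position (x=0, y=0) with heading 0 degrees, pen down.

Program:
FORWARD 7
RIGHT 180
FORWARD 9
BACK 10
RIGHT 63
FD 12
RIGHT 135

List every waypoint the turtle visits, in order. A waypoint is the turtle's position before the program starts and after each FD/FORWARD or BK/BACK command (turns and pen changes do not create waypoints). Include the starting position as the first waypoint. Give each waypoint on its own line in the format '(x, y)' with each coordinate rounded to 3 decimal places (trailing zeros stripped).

Executing turtle program step by step:
Start: pos=(0,0), heading=0, pen down
FD 7: (0,0) -> (7,0) [heading=0, draw]
RT 180: heading 0 -> 180
FD 9: (7,0) -> (-2,0) [heading=180, draw]
BK 10: (-2,0) -> (8,0) [heading=180, draw]
RT 63: heading 180 -> 117
FD 12: (8,0) -> (2.552,10.692) [heading=117, draw]
RT 135: heading 117 -> 342
Final: pos=(2.552,10.692), heading=342, 4 segment(s) drawn
Waypoints (5 total):
(0, 0)
(7, 0)
(-2, 0)
(8, 0)
(2.552, 10.692)

Answer: (0, 0)
(7, 0)
(-2, 0)
(8, 0)
(2.552, 10.692)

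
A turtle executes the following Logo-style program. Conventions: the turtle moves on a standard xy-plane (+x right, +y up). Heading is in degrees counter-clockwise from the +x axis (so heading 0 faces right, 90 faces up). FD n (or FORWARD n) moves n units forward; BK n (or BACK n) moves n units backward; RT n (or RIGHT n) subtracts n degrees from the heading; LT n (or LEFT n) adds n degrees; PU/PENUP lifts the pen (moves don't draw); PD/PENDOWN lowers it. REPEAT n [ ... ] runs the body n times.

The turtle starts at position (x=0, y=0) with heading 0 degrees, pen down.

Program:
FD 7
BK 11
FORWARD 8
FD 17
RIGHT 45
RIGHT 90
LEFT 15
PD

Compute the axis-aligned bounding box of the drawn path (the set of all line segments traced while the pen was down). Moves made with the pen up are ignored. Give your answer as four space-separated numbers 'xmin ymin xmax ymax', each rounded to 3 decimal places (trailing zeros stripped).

Executing turtle program step by step:
Start: pos=(0,0), heading=0, pen down
FD 7: (0,0) -> (7,0) [heading=0, draw]
BK 11: (7,0) -> (-4,0) [heading=0, draw]
FD 8: (-4,0) -> (4,0) [heading=0, draw]
FD 17: (4,0) -> (21,0) [heading=0, draw]
RT 45: heading 0 -> 315
RT 90: heading 315 -> 225
LT 15: heading 225 -> 240
PD: pen down
Final: pos=(21,0), heading=240, 4 segment(s) drawn

Segment endpoints: x in {-4, 0, 4, 7, 21}, y in {0}
xmin=-4, ymin=0, xmax=21, ymax=0

Answer: -4 0 21 0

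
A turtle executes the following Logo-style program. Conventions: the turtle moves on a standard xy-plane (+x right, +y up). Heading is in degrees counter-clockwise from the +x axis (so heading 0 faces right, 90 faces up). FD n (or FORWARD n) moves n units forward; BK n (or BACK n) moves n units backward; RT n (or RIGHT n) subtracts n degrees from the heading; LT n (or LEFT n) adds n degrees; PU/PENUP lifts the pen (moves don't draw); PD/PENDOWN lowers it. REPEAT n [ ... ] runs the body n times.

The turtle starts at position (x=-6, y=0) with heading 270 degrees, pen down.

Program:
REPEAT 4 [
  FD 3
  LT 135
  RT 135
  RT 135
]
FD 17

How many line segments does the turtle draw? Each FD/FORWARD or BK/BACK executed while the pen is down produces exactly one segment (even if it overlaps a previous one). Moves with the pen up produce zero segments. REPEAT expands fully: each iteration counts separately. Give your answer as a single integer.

Answer: 5

Derivation:
Executing turtle program step by step:
Start: pos=(-6,0), heading=270, pen down
REPEAT 4 [
  -- iteration 1/4 --
  FD 3: (-6,0) -> (-6,-3) [heading=270, draw]
  LT 135: heading 270 -> 45
  RT 135: heading 45 -> 270
  RT 135: heading 270 -> 135
  -- iteration 2/4 --
  FD 3: (-6,-3) -> (-8.121,-0.879) [heading=135, draw]
  LT 135: heading 135 -> 270
  RT 135: heading 270 -> 135
  RT 135: heading 135 -> 0
  -- iteration 3/4 --
  FD 3: (-8.121,-0.879) -> (-5.121,-0.879) [heading=0, draw]
  LT 135: heading 0 -> 135
  RT 135: heading 135 -> 0
  RT 135: heading 0 -> 225
  -- iteration 4/4 --
  FD 3: (-5.121,-0.879) -> (-7.243,-3) [heading=225, draw]
  LT 135: heading 225 -> 0
  RT 135: heading 0 -> 225
  RT 135: heading 225 -> 90
]
FD 17: (-7.243,-3) -> (-7.243,14) [heading=90, draw]
Final: pos=(-7.243,14), heading=90, 5 segment(s) drawn
Segments drawn: 5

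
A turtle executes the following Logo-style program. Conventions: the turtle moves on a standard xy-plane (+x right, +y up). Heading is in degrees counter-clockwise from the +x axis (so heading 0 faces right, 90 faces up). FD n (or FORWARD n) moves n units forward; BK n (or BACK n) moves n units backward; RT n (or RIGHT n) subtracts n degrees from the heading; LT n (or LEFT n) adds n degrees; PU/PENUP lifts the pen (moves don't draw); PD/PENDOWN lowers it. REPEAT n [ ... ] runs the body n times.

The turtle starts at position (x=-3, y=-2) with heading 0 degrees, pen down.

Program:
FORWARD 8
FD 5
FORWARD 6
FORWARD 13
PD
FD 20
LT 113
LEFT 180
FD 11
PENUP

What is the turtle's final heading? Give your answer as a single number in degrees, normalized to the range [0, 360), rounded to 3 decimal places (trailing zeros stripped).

Answer: 293

Derivation:
Executing turtle program step by step:
Start: pos=(-3,-2), heading=0, pen down
FD 8: (-3,-2) -> (5,-2) [heading=0, draw]
FD 5: (5,-2) -> (10,-2) [heading=0, draw]
FD 6: (10,-2) -> (16,-2) [heading=0, draw]
FD 13: (16,-2) -> (29,-2) [heading=0, draw]
PD: pen down
FD 20: (29,-2) -> (49,-2) [heading=0, draw]
LT 113: heading 0 -> 113
LT 180: heading 113 -> 293
FD 11: (49,-2) -> (53.298,-12.126) [heading=293, draw]
PU: pen up
Final: pos=(53.298,-12.126), heading=293, 6 segment(s) drawn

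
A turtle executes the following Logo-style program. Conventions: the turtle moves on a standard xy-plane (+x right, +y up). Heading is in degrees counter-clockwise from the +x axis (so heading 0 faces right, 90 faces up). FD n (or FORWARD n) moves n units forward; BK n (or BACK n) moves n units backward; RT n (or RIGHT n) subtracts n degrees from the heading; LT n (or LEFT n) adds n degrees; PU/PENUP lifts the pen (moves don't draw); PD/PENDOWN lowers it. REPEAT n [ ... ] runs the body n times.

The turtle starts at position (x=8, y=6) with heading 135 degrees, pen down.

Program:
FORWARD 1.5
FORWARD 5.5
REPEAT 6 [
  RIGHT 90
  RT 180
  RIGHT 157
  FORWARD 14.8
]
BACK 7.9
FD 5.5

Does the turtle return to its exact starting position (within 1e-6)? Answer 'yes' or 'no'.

Executing turtle program step by step:
Start: pos=(8,6), heading=135, pen down
FD 1.5: (8,6) -> (6.939,7.061) [heading=135, draw]
FD 5.5: (6.939,7.061) -> (3.05,10.95) [heading=135, draw]
REPEAT 6 [
  -- iteration 1/6 --
  RT 90: heading 135 -> 45
  RT 180: heading 45 -> 225
  RT 157: heading 225 -> 68
  FD 14.8: (3.05,10.95) -> (8.594,24.672) [heading=68, draw]
  -- iteration 2/6 --
  RT 90: heading 68 -> 338
  RT 180: heading 338 -> 158
  RT 157: heading 158 -> 1
  FD 14.8: (8.594,24.672) -> (23.392,24.93) [heading=1, draw]
  -- iteration 3/6 --
  RT 90: heading 1 -> 271
  RT 180: heading 271 -> 91
  RT 157: heading 91 -> 294
  FD 14.8: (23.392,24.93) -> (29.412,11.41) [heading=294, draw]
  -- iteration 4/6 --
  RT 90: heading 294 -> 204
  RT 180: heading 204 -> 24
  RT 157: heading 24 -> 227
  FD 14.8: (29.412,11.41) -> (19.318,0.586) [heading=227, draw]
  -- iteration 5/6 --
  RT 90: heading 227 -> 137
  RT 180: heading 137 -> 317
  RT 157: heading 317 -> 160
  FD 14.8: (19.318,0.586) -> (5.411,5.648) [heading=160, draw]
  -- iteration 6/6 --
  RT 90: heading 160 -> 70
  RT 180: heading 70 -> 250
  RT 157: heading 250 -> 93
  FD 14.8: (5.411,5.648) -> (4.636,20.427) [heading=93, draw]
]
BK 7.9: (4.636,20.427) -> (5.05,12.538) [heading=93, draw]
FD 5.5: (5.05,12.538) -> (4.762,18.031) [heading=93, draw]
Final: pos=(4.762,18.031), heading=93, 10 segment(s) drawn

Start position: (8, 6)
Final position: (4.762, 18.031)
Distance = 12.459; >= 1e-6 -> NOT closed

Answer: no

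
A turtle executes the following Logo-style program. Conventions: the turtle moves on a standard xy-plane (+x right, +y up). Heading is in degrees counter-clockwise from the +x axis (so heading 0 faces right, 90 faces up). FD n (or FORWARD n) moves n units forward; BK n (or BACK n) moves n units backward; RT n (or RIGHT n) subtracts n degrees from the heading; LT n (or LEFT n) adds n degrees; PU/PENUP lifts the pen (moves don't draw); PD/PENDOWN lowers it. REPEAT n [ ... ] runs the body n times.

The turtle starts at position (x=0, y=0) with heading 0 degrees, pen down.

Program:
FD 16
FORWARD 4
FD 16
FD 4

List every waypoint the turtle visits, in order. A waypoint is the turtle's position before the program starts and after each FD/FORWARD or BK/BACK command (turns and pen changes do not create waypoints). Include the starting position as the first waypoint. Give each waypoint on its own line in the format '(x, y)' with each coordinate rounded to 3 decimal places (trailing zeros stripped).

Answer: (0, 0)
(16, 0)
(20, 0)
(36, 0)
(40, 0)

Derivation:
Executing turtle program step by step:
Start: pos=(0,0), heading=0, pen down
FD 16: (0,0) -> (16,0) [heading=0, draw]
FD 4: (16,0) -> (20,0) [heading=0, draw]
FD 16: (20,0) -> (36,0) [heading=0, draw]
FD 4: (36,0) -> (40,0) [heading=0, draw]
Final: pos=(40,0), heading=0, 4 segment(s) drawn
Waypoints (5 total):
(0, 0)
(16, 0)
(20, 0)
(36, 0)
(40, 0)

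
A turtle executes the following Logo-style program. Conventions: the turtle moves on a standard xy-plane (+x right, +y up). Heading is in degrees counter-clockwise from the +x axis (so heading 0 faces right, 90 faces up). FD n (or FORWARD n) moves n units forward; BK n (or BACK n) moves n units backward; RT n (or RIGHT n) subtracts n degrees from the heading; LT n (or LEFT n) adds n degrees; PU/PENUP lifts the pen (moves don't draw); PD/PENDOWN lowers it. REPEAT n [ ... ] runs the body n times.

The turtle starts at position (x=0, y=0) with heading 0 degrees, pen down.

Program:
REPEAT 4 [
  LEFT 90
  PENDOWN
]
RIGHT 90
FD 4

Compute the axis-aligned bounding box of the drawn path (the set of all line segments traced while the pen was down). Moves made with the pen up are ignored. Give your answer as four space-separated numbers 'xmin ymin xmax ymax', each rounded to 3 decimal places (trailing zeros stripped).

Answer: 0 -4 0 0

Derivation:
Executing turtle program step by step:
Start: pos=(0,0), heading=0, pen down
REPEAT 4 [
  -- iteration 1/4 --
  LT 90: heading 0 -> 90
  PD: pen down
  -- iteration 2/4 --
  LT 90: heading 90 -> 180
  PD: pen down
  -- iteration 3/4 --
  LT 90: heading 180 -> 270
  PD: pen down
  -- iteration 4/4 --
  LT 90: heading 270 -> 0
  PD: pen down
]
RT 90: heading 0 -> 270
FD 4: (0,0) -> (0,-4) [heading=270, draw]
Final: pos=(0,-4), heading=270, 1 segment(s) drawn

Segment endpoints: x in {0, 0}, y in {-4, 0}
xmin=0, ymin=-4, xmax=0, ymax=0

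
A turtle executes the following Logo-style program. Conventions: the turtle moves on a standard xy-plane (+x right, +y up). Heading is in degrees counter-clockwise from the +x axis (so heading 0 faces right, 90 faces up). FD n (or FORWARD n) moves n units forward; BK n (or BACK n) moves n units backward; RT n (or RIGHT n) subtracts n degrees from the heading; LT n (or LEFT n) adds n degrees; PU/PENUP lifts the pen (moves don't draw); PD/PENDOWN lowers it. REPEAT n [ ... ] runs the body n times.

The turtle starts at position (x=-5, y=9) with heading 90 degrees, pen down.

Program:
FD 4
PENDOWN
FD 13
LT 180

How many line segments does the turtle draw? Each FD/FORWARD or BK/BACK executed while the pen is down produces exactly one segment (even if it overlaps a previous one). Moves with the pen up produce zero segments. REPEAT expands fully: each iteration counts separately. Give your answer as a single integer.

Answer: 2

Derivation:
Executing turtle program step by step:
Start: pos=(-5,9), heading=90, pen down
FD 4: (-5,9) -> (-5,13) [heading=90, draw]
PD: pen down
FD 13: (-5,13) -> (-5,26) [heading=90, draw]
LT 180: heading 90 -> 270
Final: pos=(-5,26), heading=270, 2 segment(s) drawn
Segments drawn: 2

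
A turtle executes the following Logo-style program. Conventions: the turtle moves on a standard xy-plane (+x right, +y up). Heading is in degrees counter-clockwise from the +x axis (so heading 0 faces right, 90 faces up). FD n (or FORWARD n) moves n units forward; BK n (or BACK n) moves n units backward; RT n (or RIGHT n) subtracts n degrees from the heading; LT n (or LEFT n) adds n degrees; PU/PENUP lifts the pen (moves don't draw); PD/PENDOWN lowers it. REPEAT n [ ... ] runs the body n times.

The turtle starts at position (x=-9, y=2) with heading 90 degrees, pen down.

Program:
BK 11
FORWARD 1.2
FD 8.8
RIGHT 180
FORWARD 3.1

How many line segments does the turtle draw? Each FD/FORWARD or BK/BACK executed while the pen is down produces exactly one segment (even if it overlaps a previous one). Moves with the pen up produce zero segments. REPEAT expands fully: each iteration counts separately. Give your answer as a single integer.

Executing turtle program step by step:
Start: pos=(-9,2), heading=90, pen down
BK 11: (-9,2) -> (-9,-9) [heading=90, draw]
FD 1.2: (-9,-9) -> (-9,-7.8) [heading=90, draw]
FD 8.8: (-9,-7.8) -> (-9,1) [heading=90, draw]
RT 180: heading 90 -> 270
FD 3.1: (-9,1) -> (-9,-2.1) [heading=270, draw]
Final: pos=(-9,-2.1), heading=270, 4 segment(s) drawn
Segments drawn: 4

Answer: 4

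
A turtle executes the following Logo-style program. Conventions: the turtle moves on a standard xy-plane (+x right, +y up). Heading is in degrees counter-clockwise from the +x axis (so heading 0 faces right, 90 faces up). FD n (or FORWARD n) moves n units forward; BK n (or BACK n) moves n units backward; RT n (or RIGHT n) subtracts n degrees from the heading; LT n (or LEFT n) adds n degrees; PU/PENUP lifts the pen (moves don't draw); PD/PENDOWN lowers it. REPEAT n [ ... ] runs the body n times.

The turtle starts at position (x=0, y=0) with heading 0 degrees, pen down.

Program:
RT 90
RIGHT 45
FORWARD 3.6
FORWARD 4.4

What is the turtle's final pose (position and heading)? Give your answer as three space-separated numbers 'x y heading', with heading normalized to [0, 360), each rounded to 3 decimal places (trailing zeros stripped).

Executing turtle program step by step:
Start: pos=(0,0), heading=0, pen down
RT 90: heading 0 -> 270
RT 45: heading 270 -> 225
FD 3.6: (0,0) -> (-2.546,-2.546) [heading=225, draw]
FD 4.4: (-2.546,-2.546) -> (-5.657,-5.657) [heading=225, draw]
Final: pos=(-5.657,-5.657), heading=225, 2 segment(s) drawn

Answer: -5.657 -5.657 225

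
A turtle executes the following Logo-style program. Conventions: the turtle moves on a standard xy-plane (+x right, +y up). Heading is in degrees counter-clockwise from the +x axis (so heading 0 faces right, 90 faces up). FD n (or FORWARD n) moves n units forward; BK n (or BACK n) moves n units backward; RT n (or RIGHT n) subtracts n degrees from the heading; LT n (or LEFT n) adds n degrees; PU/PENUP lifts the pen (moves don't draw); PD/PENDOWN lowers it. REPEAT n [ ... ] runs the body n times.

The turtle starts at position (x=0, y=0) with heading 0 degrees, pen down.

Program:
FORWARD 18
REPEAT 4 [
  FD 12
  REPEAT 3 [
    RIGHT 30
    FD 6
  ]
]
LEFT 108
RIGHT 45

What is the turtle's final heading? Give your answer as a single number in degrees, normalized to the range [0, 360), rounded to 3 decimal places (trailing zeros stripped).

Executing turtle program step by step:
Start: pos=(0,0), heading=0, pen down
FD 18: (0,0) -> (18,0) [heading=0, draw]
REPEAT 4 [
  -- iteration 1/4 --
  FD 12: (18,0) -> (30,0) [heading=0, draw]
  REPEAT 3 [
    -- iteration 1/3 --
    RT 30: heading 0 -> 330
    FD 6: (30,0) -> (35.196,-3) [heading=330, draw]
    -- iteration 2/3 --
    RT 30: heading 330 -> 300
    FD 6: (35.196,-3) -> (38.196,-8.196) [heading=300, draw]
    -- iteration 3/3 --
    RT 30: heading 300 -> 270
    FD 6: (38.196,-8.196) -> (38.196,-14.196) [heading=270, draw]
  ]
  -- iteration 2/4 --
  FD 12: (38.196,-14.196) -> (38.196,-26.196) [heading=270, draw]
  REPEAT 3 [
    -- iteration 1/3 --
    RT 30: heading 270 -> 240
    FD 6: (38.196,-26.196) -> (35.196,-31.392) [heading=240, draw]
    -- iteration 2/3 --
    RT 30: heading 240 -> 210
    FD 6: (35.196,-31.392) -> (30,-34.392) [heading=210, draw]
    -- iteration 3/3 --
    RT 30: heading 210 -> 180
    FD 6: (30,-34.392) -> (24,-34.392) [heading=180, draw]
  ]
  -- iteration 3/4 --
  FD 12: (24,-34.392) -> (12,-34.392) [heading=180, draw]
  REPEAT 3 [
    -- iteration 1/3 --
    RT 30: heading 180 -> 150
    FD 6: (12,-34.392) -> (6.804,-31.392) [heading=150, draw]
    -- iteration 2/3 --
    RT 30: heading 150 -> 120
    FD 6: (6.804,-31.392) -> (3.804,-26.196) [heading=120, draw]
    -- iteration 3/3 --
    RT 30: heading 120 -> 90
    FD 6: (3.804,-26.196) -> (3.804,-20.196) [heading=90, draw]
  ]
  -- iteration 4/4 --
  FD 12: (3.804,-20.196) -> (3.804,-8.196) [heading=90, draw]
  REPEAT 3 [
    -- iteration 1/3 --
    RT 30: heading 90 -> 60
    FD 6: (3.804,-8.196) -> (6.804,-3) [heading=60, draw]
    -- iteration 2/3 --
    RT 30: heading 60 -> 30
    FD 6: (6.804,-3) -> (12,0) [heading=30, draw]
    -- iteration 3/3 --
    RT 30: heading 30 -> 0
    FD 6: (12,0) -> (18,0) [heading=0, draw]
  ]
]
LT 108: heading 0 -> 108
RT 45: heading 108 -> 63
Final: pos=(18,0), heading=63, 17 segment(s) drawn

Answer: 63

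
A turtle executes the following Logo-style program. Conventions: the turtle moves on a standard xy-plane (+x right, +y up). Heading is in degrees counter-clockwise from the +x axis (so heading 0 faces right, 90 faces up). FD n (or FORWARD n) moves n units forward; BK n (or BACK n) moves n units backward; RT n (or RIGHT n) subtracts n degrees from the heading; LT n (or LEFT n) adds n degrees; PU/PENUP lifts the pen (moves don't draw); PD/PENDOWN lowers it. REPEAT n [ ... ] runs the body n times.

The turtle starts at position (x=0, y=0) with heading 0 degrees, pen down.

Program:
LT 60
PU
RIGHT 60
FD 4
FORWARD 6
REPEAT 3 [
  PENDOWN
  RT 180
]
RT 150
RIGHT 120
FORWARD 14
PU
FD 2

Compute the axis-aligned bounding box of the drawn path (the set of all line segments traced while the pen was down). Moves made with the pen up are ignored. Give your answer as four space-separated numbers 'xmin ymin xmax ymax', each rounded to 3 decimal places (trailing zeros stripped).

Answer: 10 -14 10 0

Derivation:
Executing turtle program step by step:
Start: pos=(0,0), heading=0, pen down
LT 60: heading 0 -> 60
PU: pen up
RT 60: heading 60 -> 0
FD 4: (0,0) -> (4,0) [heading=0, move]
FD 6: (4,0) -> (10,0) [heading=0, move]
REPEAT 3 [
  -- iteration 1/3 --
  PD: pen down
  RT 180: heading 0 -> 180
  -- iteration 2/3 --
  PD: pen down
  RT 180: heading 180 -> 0
  -- iteration 3/3 --
  PD: pen down
  RT 180: heading 0 -> 180
]
RT 150: heading 180 -> 30
RT 120: heading 30 -> 270
FD 14: (10,0) -> (10,-14) [heading=270, draw]
PU: pen up
FD 2: (10,-14) -> (10,-16) [heading=270, move]
Final: pos=(10,-16), heading=270, 1 segment(s) drawn

Segment endpoints: x in {10, 10}, y in {-14, 0}
xmin=10, ymin=-14, xmax=10, ymax=0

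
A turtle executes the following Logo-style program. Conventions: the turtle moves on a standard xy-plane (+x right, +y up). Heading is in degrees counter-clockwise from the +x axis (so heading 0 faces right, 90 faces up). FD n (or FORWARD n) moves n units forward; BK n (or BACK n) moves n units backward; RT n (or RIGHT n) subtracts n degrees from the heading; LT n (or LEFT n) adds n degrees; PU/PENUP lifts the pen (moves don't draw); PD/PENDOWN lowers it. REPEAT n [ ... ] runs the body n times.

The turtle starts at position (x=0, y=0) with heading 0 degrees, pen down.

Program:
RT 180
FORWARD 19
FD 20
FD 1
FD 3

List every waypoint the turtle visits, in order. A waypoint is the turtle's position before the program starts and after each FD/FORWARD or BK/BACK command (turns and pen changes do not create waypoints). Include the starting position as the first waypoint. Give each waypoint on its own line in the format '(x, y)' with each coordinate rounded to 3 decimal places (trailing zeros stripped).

Answer: (0, 0)
(-19, 0)
(-39, 0)
(-40, 0)
(-43, 0)

Derivation:
Executing turtle program step by step:
Start: pos=(0,0), heading=0, pen down
RT 180: heading 0 -> 180
FD 19: (0,0) -> (-19,0) [heading=180, draw]
FD 20: (-19,0) -> (-39,0) [heading=180, draw]
FD 1: (-39,0) -> (-40,0) [heading=180, draw]
FD 3: (-40,0) -> (-43,0) [heading=180, draw]
Final: pos=(-43,0), heading=180, 4 segment(s) drawn
Waypoints (5 total):
(0, 0)
(-19, 0)
(-39, 0)
(-40, 0)
(-43, 0)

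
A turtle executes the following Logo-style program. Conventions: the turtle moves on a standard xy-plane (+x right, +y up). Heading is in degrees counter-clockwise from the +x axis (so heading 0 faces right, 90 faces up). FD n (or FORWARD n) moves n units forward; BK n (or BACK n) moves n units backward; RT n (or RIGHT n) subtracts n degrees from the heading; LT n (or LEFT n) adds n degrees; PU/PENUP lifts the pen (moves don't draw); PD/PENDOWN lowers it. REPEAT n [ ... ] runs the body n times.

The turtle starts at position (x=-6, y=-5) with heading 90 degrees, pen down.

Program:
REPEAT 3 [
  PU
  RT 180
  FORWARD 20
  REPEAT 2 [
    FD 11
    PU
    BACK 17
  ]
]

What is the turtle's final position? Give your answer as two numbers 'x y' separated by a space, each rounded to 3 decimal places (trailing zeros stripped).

Executing turtle program step by step:
Start: pos=(-6,-5), heading=90, pen down
REPEAT 3 [
  -- iteration 1/3 --
  PU: pen up
  RT 180: heading 90 -> 270
  FD 20: (-6,-5) -> (-6,-25) [heading=270, move]
  REPEAT 2 [
    -- iteration 1/2 --
    FD 11: (-6,-25) -> (-6,-36) [heading=270, move]
    PU: pen up
    BK 17: (-6,-36) -> (-6,-19) [heading=270, move]
    -- iteration 2/2 --
    FD 11: (-6,-19) -> (-6,-30) [heading=270, move]
    PU: pen up
    BK 17: (-6,-30) -> (-6,-13) [heading=270, move]
  ]
  -- iteration 2/3 --
  PU: pen up
  RT 180: heading 270 -> 90
  FD 20: (-6,-13) -> (-6,7) [heading=90, move]
  REPEAT 2 [
    -- iteration 1/2 --
    FD 11: (-6,7) -> (-6,18) [heading=90, move]
    PU: pen up
    BK 17: (-6,18) -> (-6,1) [heading=90, move]
    -- iteration 2/2 --
    FD 11: (-6,1) -> (-6,12) [heading=90, move]
    PU: pen up
    BK 17: (-6,12) -> (-6,-5) [heading=90, move]
  ]
  -- iteration 3/3 --
  PU: pen up
  RT 180: heading 90 -> 270
  FD 20: (-6,-5) -> (-6,-25) [heading=270, move]
  REPEAT 2 [
    -- iteration 1/2 --
    FD 11: (-6,-25) -> (-6,-36) [heading=270, move]
    PU: pen up
    BK 17: (-6,-36) -> (-6,-19) [heading=270, move]
    -- iteration 2/2 --
    FD 11: (-6,-19) -> (-6,-30) [heading=270, move]
    PU: pen up
    BK 17: (-6,-30) -> (-6,-13) [heading=270, move]
  ]
]
Final: pos=(-6,-13), heading=270, 0 segment(s) drawn

Answer: -6 -13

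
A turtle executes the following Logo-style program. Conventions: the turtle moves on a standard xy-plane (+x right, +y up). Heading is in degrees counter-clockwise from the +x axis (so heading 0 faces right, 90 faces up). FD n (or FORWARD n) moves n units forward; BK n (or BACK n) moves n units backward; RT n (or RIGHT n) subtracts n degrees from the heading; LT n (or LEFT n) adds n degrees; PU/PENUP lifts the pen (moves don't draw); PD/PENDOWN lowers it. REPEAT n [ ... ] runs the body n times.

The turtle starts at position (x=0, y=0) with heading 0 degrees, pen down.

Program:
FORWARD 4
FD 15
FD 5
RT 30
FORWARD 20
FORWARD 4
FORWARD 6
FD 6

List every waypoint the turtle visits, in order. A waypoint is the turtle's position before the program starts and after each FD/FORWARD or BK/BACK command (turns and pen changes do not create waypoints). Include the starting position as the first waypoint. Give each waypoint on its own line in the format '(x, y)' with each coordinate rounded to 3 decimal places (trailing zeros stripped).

Answer: (0, 0)
(4, 0)
(19, 0)
(24, 0)
(41.321, -10)
(44.785, -12)
(49.981, -15)
(55.177, -18)

Derivation:
Executing turtle program step by step:
Start: pos=(0,0), heading=0, pen down
FD 4: (0,0) -> (4,0) [heading=0, draw]
FD 15: (4,0) -> (19,0) [heading=0, draw]
FD 5: (19,0) -> (24,0) [heading=0, draw]
RT 30: heading 0 -> 330
FD 20: (24,0) -> (41.321,-10) [heading=330, draw]
FD 4: (41.321,-10) -> (44.785,-12) [heading=330, draw]
FD 6: (44.785,-12) -> (49.981,-15) [heading=330, draw]
FD 6: (49.981,-15) -> (55.177,-18) [heading=330, draw]
Final: pos=(55.177,-18), heading=330, 7 segment(s) drawn
Waypoints (8 total):
(0, 0)
(4, 0)
(19, 0)
(24, 0)
(41.321, -10)
(44.785, -12)
(49.981, -15)
(55.177, -18)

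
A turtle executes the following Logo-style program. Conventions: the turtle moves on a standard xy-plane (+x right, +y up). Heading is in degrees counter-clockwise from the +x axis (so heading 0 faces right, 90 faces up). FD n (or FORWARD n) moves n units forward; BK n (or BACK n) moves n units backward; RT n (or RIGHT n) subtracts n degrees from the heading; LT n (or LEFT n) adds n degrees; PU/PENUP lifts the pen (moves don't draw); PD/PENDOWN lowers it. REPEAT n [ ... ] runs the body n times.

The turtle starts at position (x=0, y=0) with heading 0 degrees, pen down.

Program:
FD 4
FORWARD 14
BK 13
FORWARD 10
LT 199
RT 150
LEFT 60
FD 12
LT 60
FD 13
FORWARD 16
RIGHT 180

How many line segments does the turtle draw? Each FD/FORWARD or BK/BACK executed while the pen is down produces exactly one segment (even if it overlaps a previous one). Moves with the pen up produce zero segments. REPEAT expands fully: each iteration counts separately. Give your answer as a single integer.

Answer: 7

Derivation:
Executing turtle program step by step:
Start: pos=(0,0), heading=0, pen down
FD 4: (0,0) -> (4,0) [heading=0, draw]
FD 14: (4,0) -> (18,0) [heading=0, draw]
BK 13: (18,0) -> (5,0) [heading=0, draw]
FD 10: (5,0) -> (15,0) [heading=0, draw]
LT 199: heading 0 -> 199
RT 150: heading 199 -> 49
LT 60: heading 49 -> 109
FD 12: (15,0) -> (11.093,11.346) [heading=109, draw]
LT 60: heading 109 -> 169
FD 13: (11.093,11.346) -> (-1.668,13.827) [heading=169, draw]
FD 16: (-1.668,13.827) -> (-17.374,16.88) [heading=169, draw]
RT 180: heading 169 -> 349
Final: pos=(-17.374,16.88), heading=349, 7 segment(s) drawn
Segments drawn: 7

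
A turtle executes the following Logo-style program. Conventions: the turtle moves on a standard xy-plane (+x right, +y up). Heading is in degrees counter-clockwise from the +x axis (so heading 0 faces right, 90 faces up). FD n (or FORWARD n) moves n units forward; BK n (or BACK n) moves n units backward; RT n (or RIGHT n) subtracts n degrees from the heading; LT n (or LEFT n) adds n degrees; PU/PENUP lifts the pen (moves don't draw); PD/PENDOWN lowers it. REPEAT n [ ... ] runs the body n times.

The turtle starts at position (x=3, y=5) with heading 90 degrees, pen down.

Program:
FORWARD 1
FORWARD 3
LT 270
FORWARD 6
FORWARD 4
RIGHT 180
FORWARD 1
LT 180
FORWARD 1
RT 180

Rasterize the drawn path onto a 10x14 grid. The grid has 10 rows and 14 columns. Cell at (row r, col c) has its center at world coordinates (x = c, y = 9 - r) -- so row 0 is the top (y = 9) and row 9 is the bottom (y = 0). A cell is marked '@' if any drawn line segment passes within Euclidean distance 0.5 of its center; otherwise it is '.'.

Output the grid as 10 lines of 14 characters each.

Answer: ...@@@@@@@@@@@
...@..........
...@..........
...@..........
...@..........
..............
..............
..............
..............
..............

Derivation:
Segment 0: (3,5) -> (3,6)
Segment 1: (3,6) -> (3,9)
Segment 2: (3,9) -> (9,9)
Segment 3: (9,9) -> (13,9)
Segment 4: (13,9) -> (12,9)
Segment 5: (12,9) -> (13,9)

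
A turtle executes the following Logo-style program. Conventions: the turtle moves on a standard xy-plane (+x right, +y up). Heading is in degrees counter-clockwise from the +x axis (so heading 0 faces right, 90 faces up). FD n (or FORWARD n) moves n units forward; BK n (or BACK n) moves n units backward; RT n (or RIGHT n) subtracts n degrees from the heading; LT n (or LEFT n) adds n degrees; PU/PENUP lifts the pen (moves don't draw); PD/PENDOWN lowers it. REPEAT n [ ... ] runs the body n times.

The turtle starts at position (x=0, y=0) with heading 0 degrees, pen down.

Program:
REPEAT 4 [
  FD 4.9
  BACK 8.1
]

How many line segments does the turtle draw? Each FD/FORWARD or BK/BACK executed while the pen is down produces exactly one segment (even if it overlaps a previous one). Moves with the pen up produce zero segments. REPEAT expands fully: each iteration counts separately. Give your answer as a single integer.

Answer: 8

Derivation:
Executing turtle program step by step:
Start: pos=(0,0), heading=0, pen down
REPEAT 4 [
  -- iteration 1/4 --
  FD 4.9: (0,0) -> (4.9,0) [heading=0, draw]
  BK 8.1: (4.9,0) -> (-3.2,0) [heading=0, draw]
  -- iteration 2/4 --
  FD 4.9: (-3.2,0) -> (1.7,0) [heading=0, draw]
  BK 8.1: (1.7,0) -> (-6.4,0) [heading=0, draw]
  -- iteration 3/4 --
  FD 4.9: (-6.4,0) -> (-1.5,0) [heading=0, draw]
  BK 8.1: (-1.5,0) -> (-9.6,0) [heading=0, draw]
  -- iteration 4/4 --
  FD 4.9: (-9.6,0) -> (-4.7,0) [heading=0, draw]
  BK 8.1: (-4.7,0) -> (-12.8,0) [heading=0, draw]
]
Final: pos=(-12.8,0), heading=0, 8 segment(s) drawn
Segments drawn: 8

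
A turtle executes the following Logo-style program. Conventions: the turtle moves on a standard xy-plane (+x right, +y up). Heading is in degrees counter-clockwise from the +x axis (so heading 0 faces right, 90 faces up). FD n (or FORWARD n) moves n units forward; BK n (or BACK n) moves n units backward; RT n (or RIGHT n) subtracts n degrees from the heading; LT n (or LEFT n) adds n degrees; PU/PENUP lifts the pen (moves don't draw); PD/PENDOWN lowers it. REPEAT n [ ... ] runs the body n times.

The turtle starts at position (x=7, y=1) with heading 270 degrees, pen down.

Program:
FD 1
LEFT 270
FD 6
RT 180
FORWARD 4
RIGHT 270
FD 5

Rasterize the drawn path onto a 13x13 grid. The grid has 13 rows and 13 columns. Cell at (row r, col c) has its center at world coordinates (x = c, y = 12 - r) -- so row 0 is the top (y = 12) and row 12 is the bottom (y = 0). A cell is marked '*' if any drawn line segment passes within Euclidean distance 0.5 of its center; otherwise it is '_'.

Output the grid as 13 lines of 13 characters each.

Answer: _____________
_____________
_____________
_____________
_____________
_____________
_____________
_____*_______
_____*_______
_____*_______
_____*_______
_____*_*_____
_*******_____

Derivation:
Segment 0: (7,1) -> (7,0)
Segment 1: (7,0) -> (1,0)
Segment 2: (1,0) -> (5,0)
Segment 3: (5,0) -> (5,5)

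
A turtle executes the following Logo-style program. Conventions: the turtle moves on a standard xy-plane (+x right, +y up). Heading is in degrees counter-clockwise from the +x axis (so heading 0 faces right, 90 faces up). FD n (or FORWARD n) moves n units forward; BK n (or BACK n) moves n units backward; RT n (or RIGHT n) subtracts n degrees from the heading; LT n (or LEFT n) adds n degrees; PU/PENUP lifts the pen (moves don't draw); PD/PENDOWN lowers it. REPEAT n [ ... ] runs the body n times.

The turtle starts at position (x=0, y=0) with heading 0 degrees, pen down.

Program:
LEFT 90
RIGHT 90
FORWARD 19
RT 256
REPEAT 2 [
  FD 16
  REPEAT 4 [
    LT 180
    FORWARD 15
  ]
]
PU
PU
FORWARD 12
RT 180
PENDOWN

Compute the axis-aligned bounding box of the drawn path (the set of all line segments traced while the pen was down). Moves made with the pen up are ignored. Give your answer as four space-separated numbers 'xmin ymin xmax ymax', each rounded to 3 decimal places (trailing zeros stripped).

Answer: 0 0 19 31.049

Derivation:
Executing turtle program step by step:
Start: pos=(0,0), heading=0, pen down
LT 90: heading 0 -> 90
RT 90: heading 90 -> 0
FD 19: (0,0) -> (19,0) [heading=0, draw]
RT 256: heading 0 -> 104
REPEAT 2 [
  -- iteration 1/2 --
  FD 16: (19,0) -> (15.129,15.525) [heading=104, draw]
  REPEAT 4 [
    -- iteration 1/4 --
    LT 180: heading 104 -> 284
    FD 15: (15.129,15.525) -> (18.758,0.97) [heading=284, draw]
    -- iteration 2/4 --
    LT 180: heading 284 -> 104
    FD 15: (18.758,0.97) -> (15.129,15.525) [heading=104, draw]
    -- iteration 3/4 --
    LT 180: heading 104 -> 284
    FD 15: (15.129,15.525) -> (18.758,0.97) [heading=284, draw]
    -- iteration 4/4 --
    LT 180: heading 284 -> 104
    FD 15: (18.758,0.97) -> (15.129,15.525) [heading=104, draw]
  ]
  -- iteration 2/2 --
  FD 16: (15.129,15.525) -> (11.258,31.049) [heading=104, draw]
  REPEAT 4 [
    -- iteration 1/4 --
    LT 180: heading 104 -> 284
    FD 15: (11.258,31.049) -> (14.887,16.495) [heading=284, draw]
    -- iteration 2/4 --
    LT 180: heading 284 -> 104
    FD 15: (14.887,16.495) -> (11.258,31.049) [heading=104, draw]
    -- iteration 3/4 --
    LT 180: heading 104 -> 284
    FD 15: (11.258,31.049) -> (14.887,16.495) [heading=284, draw]
    -- iteration 4/4 --
    LT 180: heading 284 -> 104
    FD 15: (14.887,16.495) -> (11.258,31.049) [heading=104, draw]
  ]
]
PU: pen up
PU: pen up
FD 12: (11.258,31.049) -> (8.355,42.693) [heading=104, move]
RT 180: heading 104 -> 284
PD: pen down
Final: pos=(8.355,42.693), heading=284, 11 segment(s) drawn

Segment endpoints: x in {0, 11.258, 11.258, 14.887, 14.887, 15.129, 15.129, 15.129, 18.758, 18.758, 19}, y in {0, 0.97, 0.97, 15.525, 15.525, 16.495, 16.495, 31.049}
xmin=0, ymin=0, xmax=19, ymax=31.049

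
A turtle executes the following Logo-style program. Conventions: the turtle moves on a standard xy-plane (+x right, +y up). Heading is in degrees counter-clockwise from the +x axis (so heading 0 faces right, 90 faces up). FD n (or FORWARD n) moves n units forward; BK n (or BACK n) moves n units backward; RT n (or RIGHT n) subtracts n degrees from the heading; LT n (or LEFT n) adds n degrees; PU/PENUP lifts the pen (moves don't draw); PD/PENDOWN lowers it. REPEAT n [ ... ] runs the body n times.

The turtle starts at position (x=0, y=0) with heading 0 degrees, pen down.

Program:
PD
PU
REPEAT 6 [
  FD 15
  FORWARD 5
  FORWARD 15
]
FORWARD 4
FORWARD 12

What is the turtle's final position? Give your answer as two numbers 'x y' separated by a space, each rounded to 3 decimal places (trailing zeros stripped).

Answer: 226 0

Derivation:
Executing turtle program step by step:
Start: pos=(0,0), heading=0, pen down
PD: pen down
PU: pen up
REPEAT 6 [
  -- iteration 1/6 --
  FD 15: (0,0) -> (15,0) [heading=0, move]
  FD 5: (15,0) -> (20,0) [heading=0, move]
  FD 15: (20,0) -> (35,0) [heading=0, move]
  -- iteration 2/6 --
  FD 15: (35,0) -> (50,0) [heading=0, move]
  FD 5: (50,0) -> (55,0) [heading=0, move]
  FD 15: (55,0) -> (70,0) [heading=0, move]
  -- iteration 3/6 --
  FD 15: (70,0) -> (85,0) [heading=0, move]
  FD 5: (85,0) -> (90,0) [heading=0, move]
  FD 15: (90,0) -> (105,0) [heading=0, move]
  -- iteration 4/6 --
  FD 15: (105,0) -> (120,0) [heading=0, move]
  FD 5: (120,0) -> (125,0) [heading=0, move]
  FD 15: (125,0) -> (140,0) [heading=0, move]
  -- iteration 5/6 --
  FD 15: (140,0) -> (155,0) [heading=0, move]
  FD 5: (155,0) -> (160,0) [heading=0, move]
  FD 15: (160,0) -> (175,0) [heading=0, move]
  -- iteration 6/6 --
  FD 15: (175,0) -> (190,0) [heading=0, move]
  FD 5: (190,0) -> (195,0) [heading=0, move]
  FD 15: (195,0) -> (210,0) [heading=0, move]
]
FD 4: (210,0) -> (214,0) [heading=0, move]
FD 12: (214,0) -> (226,0) [heading=0, move]
Final: pos=(226,0), heading=0, 0 segment(s) drawn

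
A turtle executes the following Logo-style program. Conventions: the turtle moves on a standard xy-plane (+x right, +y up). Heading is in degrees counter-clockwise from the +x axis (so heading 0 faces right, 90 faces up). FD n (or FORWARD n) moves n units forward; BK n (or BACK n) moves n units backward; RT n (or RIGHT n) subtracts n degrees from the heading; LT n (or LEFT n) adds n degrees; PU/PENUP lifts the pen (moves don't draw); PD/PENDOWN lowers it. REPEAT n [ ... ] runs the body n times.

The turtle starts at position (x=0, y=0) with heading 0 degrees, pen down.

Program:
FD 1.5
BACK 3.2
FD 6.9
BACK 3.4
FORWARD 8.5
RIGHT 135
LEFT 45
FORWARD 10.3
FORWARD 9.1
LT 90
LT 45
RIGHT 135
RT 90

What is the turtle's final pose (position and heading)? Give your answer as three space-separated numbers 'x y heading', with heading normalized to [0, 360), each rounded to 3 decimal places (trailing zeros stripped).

Answer: 10.3 -19.4 180

Derivation:
Executing turtle program step by step:
Start: pos=(0,0), heading=0, pen down
FD 1.5: (0,0) -> (1.5,0) [heading=0, draw]
BK 3.2: (1.5,0) -> (-1.7,0) [heading=0, draw]
FD 6.9: (-1.7,0) -> (5.2,0) [heading=0, draw]
BK 3.4: (5.2,0) -> (1.8,0) [heading=0, draw]
FD 8.5: (1.8,0) -> (10.3,0) [heading=0, draw]
RT 135: heading 0 -> 225
LT 45: heading 225 -> 270
FD 10.3: (10.3,0) -> (10.3,-10.3) [heading=270, draw]
FD 9.1: (10.3,-10.3) -> (10.3,-19.4) [heading=270, draw]
LT 90: heading 270 -> 0
LT 45: heading 0 -> 45
RT 135: heading 45 -> 270
RT 90: heading 270 -> 180
Final: pos=(10.3,-19.4), heading=180, 7 segment(s) drawn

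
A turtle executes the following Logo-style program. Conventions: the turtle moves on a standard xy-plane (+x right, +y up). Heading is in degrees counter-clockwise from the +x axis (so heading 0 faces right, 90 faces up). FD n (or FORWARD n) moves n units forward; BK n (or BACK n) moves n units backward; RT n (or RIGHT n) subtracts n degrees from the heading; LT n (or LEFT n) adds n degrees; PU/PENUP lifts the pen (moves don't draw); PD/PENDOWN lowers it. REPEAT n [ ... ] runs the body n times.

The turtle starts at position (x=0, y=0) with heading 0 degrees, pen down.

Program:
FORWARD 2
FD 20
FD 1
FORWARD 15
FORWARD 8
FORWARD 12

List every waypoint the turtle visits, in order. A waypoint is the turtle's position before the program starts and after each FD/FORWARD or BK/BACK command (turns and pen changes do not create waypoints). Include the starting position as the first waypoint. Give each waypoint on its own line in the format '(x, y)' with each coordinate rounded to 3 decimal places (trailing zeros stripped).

Answer: (0, 0)
(2, 0)
(22, 0)
(23, 0)
(38, 0)
(46, 0)
(58, 0)

Derivation:
Executing turtle program step by step:
Start: pos=(0,0), heading=0, pen down
FD 2: (0,0) -> (2,0) [heading=0, draw]
FD 20: (2,0) -> (22,0) [heading=0, draw]
FD 1: (22,0) -> (23,0) [heading=0, draw]
FD 15: (23,0) -> (38,0) [heading=0, draw]
FD 8: (38,0) -> (46,0) [heading=0, draw]
FD 12: (46,0) -> (58,0) [heading=0, draw]
Final: pos=(58,0), heading=0, 6 segment(s) drawn
Waypoints (7 total):
(0, 0)
(2, 0)
(22, 0)
(23, 0)
(38, 0)
(46, 0)
(58, 0)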